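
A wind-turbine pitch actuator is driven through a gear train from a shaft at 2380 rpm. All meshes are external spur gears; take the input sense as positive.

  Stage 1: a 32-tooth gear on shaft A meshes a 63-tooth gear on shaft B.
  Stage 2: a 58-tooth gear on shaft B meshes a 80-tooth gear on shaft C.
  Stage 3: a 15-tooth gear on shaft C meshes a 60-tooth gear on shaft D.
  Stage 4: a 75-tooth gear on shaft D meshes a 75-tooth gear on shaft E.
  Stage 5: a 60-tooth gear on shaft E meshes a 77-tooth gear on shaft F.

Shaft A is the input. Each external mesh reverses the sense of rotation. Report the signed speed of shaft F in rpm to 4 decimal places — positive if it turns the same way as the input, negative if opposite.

-170.7359 rpm (opposite to input, |ω| = 170.7359 rpm)

Stage 1 [32T→63T]: ω = 2380.0000×32/63 = 1208.8889 rpm, dir flips to −; running = −1208.8889
Stage 2 [58T→80T]: ω = 1208.8889×58/80 = 876.4444 rpm, dir flips to +; running = +876.4444
Stage 3 [15T→60T]: ω = 876.4444×15/60 = 219.1111 rpm, dir flips to −; running = −219.1111
Stage 4 [75T→75T]: ω = 219.1111×75/75 = 219.1111 rpm, dir flips to +; running = +219.1111
Stage 5 [60T→77T]: ω = 219.1111×60/77 = 170.7359 rpm, dir flips to −; running = −170.7359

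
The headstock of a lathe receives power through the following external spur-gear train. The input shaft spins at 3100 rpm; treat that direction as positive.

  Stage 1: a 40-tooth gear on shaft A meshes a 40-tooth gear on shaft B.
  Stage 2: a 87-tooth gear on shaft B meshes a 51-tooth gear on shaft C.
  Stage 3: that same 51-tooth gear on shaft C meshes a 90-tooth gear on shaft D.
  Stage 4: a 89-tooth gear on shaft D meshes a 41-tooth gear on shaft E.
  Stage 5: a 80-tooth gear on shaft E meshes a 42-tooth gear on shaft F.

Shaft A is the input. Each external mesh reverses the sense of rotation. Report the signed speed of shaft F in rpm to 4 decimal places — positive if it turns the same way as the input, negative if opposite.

Stage 1 [40T→40T]: ω = 3100.0000×40/40 = 3100.0000 rpm, dir flips to −; running = −3100.0000
Stage 2 [87T→51T]: ω = 3100.0000×87/51 = 5288.2353 rpm, dir flips to +; running = +5288.2353
Stage 3 [51T→90T]: ω = 5288.2353×51/90 = 2996.6667 rpm, dir flips to −; running = −2996.6667
Stage 4 [89T→41T]: ω = 2996.6667×89/41 = 6504.9593 rpm, dir flips to +; running = +6504.9593
Stage 5 [80T→42T]: ω = 6504.9593×80/42 = 12390.3988 rpm, dir flips to −; running = −12390.3988

-12390.3988 rpm (opposite to input, |ω| = 12390.3988 rpm)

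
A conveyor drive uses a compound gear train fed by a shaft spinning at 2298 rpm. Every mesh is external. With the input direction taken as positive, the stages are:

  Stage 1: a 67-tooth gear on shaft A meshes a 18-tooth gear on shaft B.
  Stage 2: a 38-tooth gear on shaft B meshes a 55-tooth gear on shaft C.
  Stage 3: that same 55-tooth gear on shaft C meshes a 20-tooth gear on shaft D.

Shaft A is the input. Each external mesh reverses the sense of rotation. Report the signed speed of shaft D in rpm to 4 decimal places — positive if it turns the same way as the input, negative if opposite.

-16251.9667 rpm (opposite to input, |ω| = 16251.9667 rpm)

Stage 1 [67T→18T]: ω = 2298.0000×67/18 = 8553.6667 rpm, dir flips to −; running = −8553.6667
Stage 2 [38T→55T]: ω = 8553.6667×38/55 = 5909.8061 rpm, dir flips to +; running = +5909.8061
Stage 3 [55T→20T]: ω = 5909.8061×55/20 = 16251.9667 rpm, dir flips to −; running = −16251.9667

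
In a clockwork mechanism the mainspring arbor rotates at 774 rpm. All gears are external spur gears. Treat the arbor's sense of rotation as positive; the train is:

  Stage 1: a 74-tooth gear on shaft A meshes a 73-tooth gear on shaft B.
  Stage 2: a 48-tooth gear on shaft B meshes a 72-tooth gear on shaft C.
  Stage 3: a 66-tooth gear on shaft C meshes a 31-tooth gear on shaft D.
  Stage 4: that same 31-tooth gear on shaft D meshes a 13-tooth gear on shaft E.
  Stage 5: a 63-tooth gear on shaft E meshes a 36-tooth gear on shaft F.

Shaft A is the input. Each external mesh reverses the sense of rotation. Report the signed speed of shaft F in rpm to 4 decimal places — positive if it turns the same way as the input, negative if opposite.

-4647.2624 rpm (opposite to input, |ω| = 4647.2624 rpm)

Stage 1 [74T→73T]: ω = 774.0000×74/73 = 784.6027 rpm, dir flips to −; running = −784.6027
Stage 2 [48T→72T]: ω = 784.6027×48/72 = 523.0685 rpm, dir flips to +; running = +523.0685
Stage 3 [66T→31T]: ω = 523.0685×66/31 = 1113.6297 rpm, dir flips to −; running = −1113.6297
Stage 4 [31T→13T]: ω = 1113.6297×31/13 = 2655.5785 rpm, dir flips to +; running = +2655.5785
Stage 5 [63T→36T]: ω = 2655.5785×63/36 = 4647.2624 rpm, dir flips to −; running = −4647.2624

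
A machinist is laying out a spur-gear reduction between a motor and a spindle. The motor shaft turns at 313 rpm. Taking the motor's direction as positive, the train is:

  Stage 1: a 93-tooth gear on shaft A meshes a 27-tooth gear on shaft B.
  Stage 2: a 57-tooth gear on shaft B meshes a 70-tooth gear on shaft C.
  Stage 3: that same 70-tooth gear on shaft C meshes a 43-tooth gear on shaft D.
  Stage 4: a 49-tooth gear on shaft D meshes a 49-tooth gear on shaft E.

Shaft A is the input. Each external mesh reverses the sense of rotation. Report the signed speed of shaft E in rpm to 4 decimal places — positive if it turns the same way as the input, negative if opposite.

+1429.1240 rpm (same as input, |ω| = 1429.1240 rpm)

Stage 1 [93T→27T]: ω = 313.0000×93/27 = 1078.1111 rpm, dir flips to −; running = −1078.1111
Stage 2 [57T→70T]: ω = 1078.1111×57/70 = 877.8905 rpm, dir flips to +; running = +877.8905
Stage 3 [70T→43T]: ω = 877.8905×70/43 = 1429.1240 rpm, dir flips to −; running = −1429.1240
Stage 4 [49T→49T]: ω = 1429.1240×49/49 = 1429.1240 rpm, dir flips to +; running = +1429.1240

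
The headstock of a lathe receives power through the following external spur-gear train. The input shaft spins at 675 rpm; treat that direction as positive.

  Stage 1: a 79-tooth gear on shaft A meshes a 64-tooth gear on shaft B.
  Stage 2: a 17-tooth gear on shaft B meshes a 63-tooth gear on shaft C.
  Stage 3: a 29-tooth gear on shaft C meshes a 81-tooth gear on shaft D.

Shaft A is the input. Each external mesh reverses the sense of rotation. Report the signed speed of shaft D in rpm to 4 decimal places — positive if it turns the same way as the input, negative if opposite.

-80.4956 rpm (opposite to input, |ω| = 80.4956 rpm)

Stage 1 [79T→64T]: ω = 675.0000×79/64 = 833.2031 rpm, dir flips to −; running = −833.2031
Stage 2 [17T→63T]: ω = 833.2031×17/63 = 224.8326 rpm, dir flips to +; running = +224.8326
Stage 3 [29T→81T]: ω = 224.8326×29/81 = 80.4956 rpm, dir flips to −; running = −80.4956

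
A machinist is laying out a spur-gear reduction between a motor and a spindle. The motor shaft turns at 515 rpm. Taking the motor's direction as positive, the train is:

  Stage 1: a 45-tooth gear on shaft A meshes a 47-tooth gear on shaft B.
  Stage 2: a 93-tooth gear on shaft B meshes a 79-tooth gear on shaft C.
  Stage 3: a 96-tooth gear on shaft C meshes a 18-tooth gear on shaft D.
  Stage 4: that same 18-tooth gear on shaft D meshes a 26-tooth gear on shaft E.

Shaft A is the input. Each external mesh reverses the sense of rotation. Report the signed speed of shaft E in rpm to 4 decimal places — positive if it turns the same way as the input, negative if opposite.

+2143.2638 rpm (same as input, |ω| = 2143.2638 rpm)

Stage 1 [45T→47T]: ω = 515.0000×45/47 = 493.0851 rpm, dir flips to −; running = −493.0851
Stage 2 [93T→79T]: ω = 493.0851×93/79 = 580.4673 rpm, dir flips to +; running = +580.4673
Stage 3 [96T→18T]: ω = 580.4673×96/18 = 3095.8255 rpm, dir flips to −; running = −3095.8255
Stage 4 [18T→26T]: ω = 3095.8255×18/26 = 2143.2638 rpm, dir flips to +; running = +2143.2638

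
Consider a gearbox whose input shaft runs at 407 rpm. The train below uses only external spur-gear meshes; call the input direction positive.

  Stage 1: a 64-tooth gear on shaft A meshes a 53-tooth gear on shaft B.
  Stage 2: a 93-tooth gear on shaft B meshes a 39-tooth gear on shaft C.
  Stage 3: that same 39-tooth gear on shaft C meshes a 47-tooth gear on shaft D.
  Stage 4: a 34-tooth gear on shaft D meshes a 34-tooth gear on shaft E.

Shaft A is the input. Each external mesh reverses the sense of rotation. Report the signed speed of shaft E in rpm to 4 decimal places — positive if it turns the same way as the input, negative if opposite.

+972.4866 rpm (same as input, |ω| = 972.4866 rpm)

Stage 1 [64T→53T]: ω = 407.0000×64/53 = 491.4717 rpm, dir flips to −; running = −491.4717
Stage 2 [93T→39T]: ω = 491.4717×93/39 = 1171.9710 rpm, dir flips to +; running = +1171.9710
Stage 3 [39T→47T]: ω = 1171.9710×39/47 = 972.4866 rpm, dir flips to −; running = −972.4866
Stage 4 [34T→34T]: ω = 972.4866×34/34 = 972.4866 rpm, dir flips to +; running = +972.4866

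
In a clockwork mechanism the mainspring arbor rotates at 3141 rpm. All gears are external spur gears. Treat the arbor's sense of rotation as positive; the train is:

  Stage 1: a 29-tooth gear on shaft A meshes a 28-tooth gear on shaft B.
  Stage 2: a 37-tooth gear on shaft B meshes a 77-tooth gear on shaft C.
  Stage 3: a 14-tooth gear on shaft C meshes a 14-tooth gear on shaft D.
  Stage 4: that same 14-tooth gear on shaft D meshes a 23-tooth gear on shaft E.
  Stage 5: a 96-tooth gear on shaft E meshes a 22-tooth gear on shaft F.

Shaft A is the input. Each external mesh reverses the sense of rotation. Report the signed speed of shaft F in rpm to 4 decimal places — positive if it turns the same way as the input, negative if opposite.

Stage 1 [29T→28T]: ω = 3141.0000×29/28 = 3253.1786 rpm, dir flips to −; running = −3253.1786
Stage 2 [37T→77T]: ω = 3253.1786×37/77 = 1563.2157 rpm, dir flips to +; running = +1563.2157
Stage 3 [14T→14T]: ω = 1563.2157×14/14 = 1563.2157 rpm, dir flips to −; running = −1563.2157
Stage 4 [14T→23T]: ω = 1563.2157×14/23 = 951.5226 rpm, dir flips to +; running = +951.5226
Stage 5 [96T→22T]: ω = 951.5226×96/22 = 4152.0986 rpm, dir flips to −; running = −4152.0986

-4152.0986 rpm (opposite to input, |ω| = 4152.0986 rpm)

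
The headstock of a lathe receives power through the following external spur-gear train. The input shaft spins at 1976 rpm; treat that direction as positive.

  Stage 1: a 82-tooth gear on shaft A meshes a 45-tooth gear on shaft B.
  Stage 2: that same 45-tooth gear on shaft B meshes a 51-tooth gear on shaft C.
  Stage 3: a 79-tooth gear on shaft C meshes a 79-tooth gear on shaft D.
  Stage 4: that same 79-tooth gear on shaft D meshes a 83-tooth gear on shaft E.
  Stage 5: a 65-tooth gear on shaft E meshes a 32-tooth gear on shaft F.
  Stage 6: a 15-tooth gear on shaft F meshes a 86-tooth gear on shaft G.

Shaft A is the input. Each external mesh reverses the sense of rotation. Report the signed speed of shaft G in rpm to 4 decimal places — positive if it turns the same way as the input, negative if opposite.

Stage 1 [82T→45T]: ω = 1976.0000×82/45 = 3600.7111 rpm, dir flips to −; running = −3600.7111
Stage 2 [45T→51T]: ω = 3600.7111×45/51 = 3177.0980 rpm, dir flips to +; running = +3177.0980
Stage 3 [79T→79T]: ω = 3177.0980×79/79 = 3177.0980 rpm, dir flips to −; running = −3177.0980
Stage 4 [79T→83T]: ω = 3177.0980×79/83 = 3023.9849 rpm, dir flips to +; running = +3023.9849
Stage 5 [65T→32T]: ω = 3023.9849×65/32 = 6142.4693 rpm, dir flips to −; running = −6142.4693
Stage 6 [15T→86T]: ω = 6142.4693×15/86 = 1071.3609 rpm, dir flips to +; running = +1071.3609

+1071.3609 rpm (same as input, |ω| = 1071.3609 rpm)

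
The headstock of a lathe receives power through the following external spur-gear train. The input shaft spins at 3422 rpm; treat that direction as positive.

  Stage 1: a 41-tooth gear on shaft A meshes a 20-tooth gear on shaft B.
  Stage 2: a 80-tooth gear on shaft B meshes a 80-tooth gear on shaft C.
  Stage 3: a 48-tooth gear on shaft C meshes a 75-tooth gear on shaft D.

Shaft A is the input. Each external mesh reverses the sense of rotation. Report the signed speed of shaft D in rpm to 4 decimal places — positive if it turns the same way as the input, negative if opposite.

-4489.6640 rpm (opposite to input, |ω| = 4489.6640 rpm)

Stage 1 [41T→20T]: ω = 3422.0000×41/20 = 7015.1000 rpm, dir flips to −; running = −7015.1000
Stage 2 [80T→80T]: ω = 7015.1000×80/80 = 7015.1000 rpm, dir flips to +; running = +7015.1000
Stage 3 [48T→75T]: ω = 7015.1000×48/75 = 4489.6640 rpm, dir flips to −; running = −4489.6640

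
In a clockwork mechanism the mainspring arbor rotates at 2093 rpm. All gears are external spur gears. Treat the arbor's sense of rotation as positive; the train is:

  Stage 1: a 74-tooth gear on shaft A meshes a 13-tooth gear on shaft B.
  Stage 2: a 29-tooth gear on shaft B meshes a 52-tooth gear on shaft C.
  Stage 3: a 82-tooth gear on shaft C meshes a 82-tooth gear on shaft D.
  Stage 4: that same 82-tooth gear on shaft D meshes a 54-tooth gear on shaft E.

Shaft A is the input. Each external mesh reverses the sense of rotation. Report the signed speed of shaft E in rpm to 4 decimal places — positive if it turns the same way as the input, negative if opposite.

Stage 1 [74T→13T]: ω = 2093.0000×74/13 = 11914.0000 rpm, dir flips to −; running = −11914.0000
Stage 2 [29T→52T]: ω = 11914.0000×29/52 = 6644.3462 rpm, dir flips to +; running = +6644.3462
Stage 3 [82T→82T]: ω = 6644.3462×82/82 = 6644.3462 rpm, dir flips to −; running = −6644.3462
Stage 4 [82T→54T]: ω = 6644.3462×82/54 = 10089.5627 rpm, dir flips to +; running = +10089.5627

+10089.5627 rpm (same as input, |ω| = 10089.5627 rpm)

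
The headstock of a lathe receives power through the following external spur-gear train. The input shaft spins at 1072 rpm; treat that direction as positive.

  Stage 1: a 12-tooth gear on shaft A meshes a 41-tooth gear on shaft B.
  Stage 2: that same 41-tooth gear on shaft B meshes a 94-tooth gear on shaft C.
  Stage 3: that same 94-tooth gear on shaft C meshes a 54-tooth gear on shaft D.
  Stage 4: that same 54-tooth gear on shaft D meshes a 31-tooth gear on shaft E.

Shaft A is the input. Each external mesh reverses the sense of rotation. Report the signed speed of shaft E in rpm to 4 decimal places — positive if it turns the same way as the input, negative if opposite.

Stage 1 [12T→41T]: ω = 1072.0000×12/41 = 313.7561 rpm, dir flips to −; running = −313.7561
Stage 2 [41T→94T]: ω = 313.7561×41/94 = 136.8511 rpm, dir flips to +; running = +136.8511
Stage 3 [94T→54T]: ω = 136.8511×94/54 = 238.2222 rpm, dir flips to −; running = −238.2222
Stage 4 [54T→31T]: ω = 238.2222×54/31 = 414.9677 rpm, dir flips to +; running = +414.9677

+414.9677 rpm (same as input, |ω| = 414.9677 rpm)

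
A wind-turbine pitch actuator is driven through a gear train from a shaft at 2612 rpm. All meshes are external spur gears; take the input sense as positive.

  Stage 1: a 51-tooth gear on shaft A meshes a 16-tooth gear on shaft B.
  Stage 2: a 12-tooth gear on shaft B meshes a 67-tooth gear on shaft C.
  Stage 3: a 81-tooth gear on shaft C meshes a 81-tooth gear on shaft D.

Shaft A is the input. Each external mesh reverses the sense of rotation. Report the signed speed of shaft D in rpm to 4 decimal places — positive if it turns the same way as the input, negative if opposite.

Stage 1 [51T→16T]: ω = 2612.0000×51/16 = 8325.7500 rpm, dir flips to −; running = −8325.7500
Stage 2 [12T→67T]: ω = 8325.7500×12/67 = 1491.1791 rpm, dir flips to +; running = +1491.1791
Stage 3 [81T→81T]: ω = 1491.1791×81/81 = 1491.1791 rpm, dir flips to −; running = −1491.1791

-1491.1791 rpm (opposite to input, |ω| = 1491.1791 rpm)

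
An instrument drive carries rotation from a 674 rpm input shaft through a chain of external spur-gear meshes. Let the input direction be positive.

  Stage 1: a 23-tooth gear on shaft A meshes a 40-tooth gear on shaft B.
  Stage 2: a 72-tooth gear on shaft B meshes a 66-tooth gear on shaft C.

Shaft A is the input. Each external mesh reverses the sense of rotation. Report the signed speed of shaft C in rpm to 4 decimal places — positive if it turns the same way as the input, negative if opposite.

+422.7818 rpm (same as input, |ω| = 422.7818 rpm)

Stage 1 [23T→40T]: ω = 674.0000×23/40 = 387.5500 rpm, dir flips to −; running = −387.5500
Stage 2 [72T→66T]: ω = 387.5500×72/66 = 422.7818 rpm, dir flips to +; running = +422.7818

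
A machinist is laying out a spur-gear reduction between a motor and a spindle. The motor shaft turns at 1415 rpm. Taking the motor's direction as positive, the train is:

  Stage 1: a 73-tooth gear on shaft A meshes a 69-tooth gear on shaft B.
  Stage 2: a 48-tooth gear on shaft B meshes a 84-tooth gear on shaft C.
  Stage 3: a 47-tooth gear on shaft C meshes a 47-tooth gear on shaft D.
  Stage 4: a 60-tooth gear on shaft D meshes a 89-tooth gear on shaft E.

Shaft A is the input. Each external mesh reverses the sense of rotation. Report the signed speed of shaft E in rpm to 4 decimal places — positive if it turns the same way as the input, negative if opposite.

Stage 1 [73T→69T]: ω = 1415.0000×73/69 = 1497.0290 rpm, dir flips to −; running = −1497.0290
Stage 2 [48T→84T]: ω = 1497.0290×48/84 = 855.4451 rpm, dir flips to +; running = +855.4451
Stage 3 [47T→47T]: ω = 855.4451×47/47 = 855.4451 rpm, dir flips to −; running = −855.4451
Stage 4 [60T→89T]: ω = 855.4451×60/89 = 576.7046 rpm, dir flips to +; running = +576.7046

+576.7046 rpm (same as input, |ω| = 576.7046 rpm)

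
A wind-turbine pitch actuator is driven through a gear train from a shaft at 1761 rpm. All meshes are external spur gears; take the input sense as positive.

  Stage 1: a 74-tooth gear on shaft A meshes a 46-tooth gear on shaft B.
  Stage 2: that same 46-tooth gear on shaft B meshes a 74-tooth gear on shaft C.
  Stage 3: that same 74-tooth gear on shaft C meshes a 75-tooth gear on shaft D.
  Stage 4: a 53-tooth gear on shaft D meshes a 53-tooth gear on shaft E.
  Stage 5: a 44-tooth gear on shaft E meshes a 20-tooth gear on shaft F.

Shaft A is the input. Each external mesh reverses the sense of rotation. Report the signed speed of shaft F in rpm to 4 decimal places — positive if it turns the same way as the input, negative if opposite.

Stage 1 [74T→46T]: ω = 1761.0000×74/46 = 2832.9130 rpm, dir flips to −; running = −2832.9130
Stage 2 [46T→74T]: ω = 2832.9130×46/74 = 1761.0000 rpm, dir flips to +; running = +1761.0000
Stage 3 [74T→75T]: ω = 1761.0000×74/75 = 1737.5200 rpm, dir flips to −; running = −1737.5200
Stage 4 [53T→53T]: ω = 1737.5200×53/53 = 1737.5200 rpm, dir flips to +; running = +1737.5200
Stage 5 [44T→20T]: ω = 1737.5200×44/20 = 3822.5440 rpm, dir flips to −; running = −3822.5440

-3822.5440 rpm (opposite to input, |ω| = 3822.5440 rpm)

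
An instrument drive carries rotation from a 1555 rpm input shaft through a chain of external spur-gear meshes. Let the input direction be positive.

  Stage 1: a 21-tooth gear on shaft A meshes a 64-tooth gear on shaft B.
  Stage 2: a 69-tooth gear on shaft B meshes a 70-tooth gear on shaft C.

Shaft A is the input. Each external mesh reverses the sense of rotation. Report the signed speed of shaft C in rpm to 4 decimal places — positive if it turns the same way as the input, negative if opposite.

Stage 1 [21T→64T]: ω = 1555.0000×21/64 = 510.2344 rpm, dir flips to −; running = −510.2344
Stage 2 [69T→70T]: ω = 510.2344×69/70 = 502.9453 rpm, dir flips to +; running = +502.9453

+502.9453 rpm (same as input, |ω| = 502.9453 rpm)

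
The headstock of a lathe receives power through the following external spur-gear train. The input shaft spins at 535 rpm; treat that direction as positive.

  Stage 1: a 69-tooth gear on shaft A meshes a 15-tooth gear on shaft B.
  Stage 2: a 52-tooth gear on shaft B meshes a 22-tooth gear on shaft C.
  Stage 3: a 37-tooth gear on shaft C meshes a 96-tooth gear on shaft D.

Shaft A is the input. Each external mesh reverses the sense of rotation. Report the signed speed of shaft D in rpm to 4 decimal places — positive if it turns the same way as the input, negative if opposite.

Stage 1 [69T→15T]: ω = 535.0000×69/15 = 2461.0000 rpm, dir flips to −; running = −2461.0000
Stage 2 [52T→22T]: ω = 2461.0000×52/22 = 5816.9091 rpm, dir flips to +; running = +5816.9091
Stage 3 [37T→96T]: ω = 5816.9091×37/96 = 2241.9337 rpm, dir flips to −; running = −2241.9337

-2241.9337 rpm (opposite to input, |ω| = 2241.9337 rpm)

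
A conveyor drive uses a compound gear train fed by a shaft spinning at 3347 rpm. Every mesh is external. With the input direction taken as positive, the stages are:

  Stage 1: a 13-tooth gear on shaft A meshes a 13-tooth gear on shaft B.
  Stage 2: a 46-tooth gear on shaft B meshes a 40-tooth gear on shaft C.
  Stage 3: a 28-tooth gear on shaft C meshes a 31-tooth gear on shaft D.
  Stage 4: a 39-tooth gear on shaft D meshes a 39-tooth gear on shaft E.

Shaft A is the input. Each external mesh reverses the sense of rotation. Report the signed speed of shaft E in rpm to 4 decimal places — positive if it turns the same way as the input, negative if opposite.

+3476.5613 rpm (same as input, |ω| = 3476.5613 rpm)

Stage 1 [13T→13T]: ω = 3347.0000×13/13 = 3347.0000 rpm, dir flips to −; running = −3347.0000
Stage 2 [46T→40T]: ω = 3347.0000×46/40 = 3849.0500 rpm, dir flips to +; running = +3849.0500
Stage 3 [28T→31T]: ω = 3849.0500×28/31 = 3476.5613 rpm, dir flips to −; running = −3476.5613
Stage 4 [39T→39T]: ω = 3476.5613×39/39 = 3476.5613 rpm, dir flips to +; running = +3476.5613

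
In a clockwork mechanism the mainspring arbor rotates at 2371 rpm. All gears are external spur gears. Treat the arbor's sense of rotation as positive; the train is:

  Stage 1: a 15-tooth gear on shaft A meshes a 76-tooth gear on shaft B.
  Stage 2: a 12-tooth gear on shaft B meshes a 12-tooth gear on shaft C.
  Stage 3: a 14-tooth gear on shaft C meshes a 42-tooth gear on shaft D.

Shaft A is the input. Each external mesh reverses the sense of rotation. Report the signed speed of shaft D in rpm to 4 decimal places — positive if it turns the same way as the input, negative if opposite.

-155.9868 rpm (opposite to input, |ω| = 155.9868 rpm)

Stage 1 [15T→76T]: ω = 2371.0000×15/76 = 467.9605 rpm, dir flips to −; running = −467.9605
Stage 2 [12T→12T]: ω = 467.9605×12/12 = 467.9605 rpm, dir flips to +; running = +467.9605
Stage 3 [14T→42T]: ω = 467.9605×14/42 = 155.9868 rpm, dir flips to −; running = −155.9868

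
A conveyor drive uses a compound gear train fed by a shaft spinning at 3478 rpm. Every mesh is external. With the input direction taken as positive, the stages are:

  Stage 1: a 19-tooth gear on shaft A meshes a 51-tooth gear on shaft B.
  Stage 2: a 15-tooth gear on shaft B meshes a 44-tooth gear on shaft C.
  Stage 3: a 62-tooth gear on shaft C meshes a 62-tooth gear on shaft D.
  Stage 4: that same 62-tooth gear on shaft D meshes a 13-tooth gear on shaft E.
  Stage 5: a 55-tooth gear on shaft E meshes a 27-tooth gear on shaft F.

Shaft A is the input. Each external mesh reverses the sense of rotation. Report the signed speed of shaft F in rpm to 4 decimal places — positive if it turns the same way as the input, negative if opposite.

-4291.3985 rpm (opposite to input, |ω| = 4291.3985 rpm)

Stage 1 [19T→51T]: ω = 3478.0000×19/51 = 1295.7255 rpm, dir flips to −; running = −1295.7255
Stage 2 [15T→44T]: ω = 1295.7255×15/44 = 441.7246 rpm, dir flips to +; running = +441.7246
Stage 3 [62T→62T]: ω = 441.7246×62/62 = 441.7246 rpm, dir flips to −; running = −441.7246
Stage 4 [62T→13T]: ω = 441.7246×62/13 = 2106.6865 rpm, dir flips to +; running = +2106.6865
Stage 5 [55T→27T]: ω = 2106.6865×55/27 = 4291.3985 rpm, dir flips to −; running = −4291.3985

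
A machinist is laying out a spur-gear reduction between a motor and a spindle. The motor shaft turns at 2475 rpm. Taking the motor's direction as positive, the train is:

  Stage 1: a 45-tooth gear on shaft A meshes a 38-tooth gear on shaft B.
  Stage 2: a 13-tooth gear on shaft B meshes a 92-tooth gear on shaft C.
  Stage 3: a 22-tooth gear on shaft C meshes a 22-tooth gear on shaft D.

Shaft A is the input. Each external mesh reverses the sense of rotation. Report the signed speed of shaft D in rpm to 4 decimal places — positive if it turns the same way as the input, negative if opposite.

Stage 1 [45T→38T]: ω = 2475.0000×45/38 = 2930.9211 rpm, dir flips to −; running = −2930.9211
Stage 2 [13T→92T]: ω = 2930.9211×13/92 = 414.1519 rpm, dir flips to +; running = +414.1519
Stage 3 [22T→22T]: ω = 414.1519×22/22 = 414.1519 rpm, dir flips to −; running = −414.1519

-414.1519 rpm (opposite to input, |ω| = 414.1519 rpm)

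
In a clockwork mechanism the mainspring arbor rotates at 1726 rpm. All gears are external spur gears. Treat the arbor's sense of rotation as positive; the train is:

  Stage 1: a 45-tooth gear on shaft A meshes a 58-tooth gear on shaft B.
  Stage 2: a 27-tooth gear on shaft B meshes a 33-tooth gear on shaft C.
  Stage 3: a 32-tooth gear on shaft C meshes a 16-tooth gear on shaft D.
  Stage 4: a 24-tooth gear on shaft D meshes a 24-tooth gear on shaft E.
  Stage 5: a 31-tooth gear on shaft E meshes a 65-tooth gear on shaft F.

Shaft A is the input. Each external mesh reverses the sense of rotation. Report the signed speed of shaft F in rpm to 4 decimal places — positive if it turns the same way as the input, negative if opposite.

Stage 1 [45T→58T]: ω = 1726.0000×45/58 = 1339.1379 rpm, dir flips to −; running = −1339.1379
Stage 2 [27T→33T]: ω = 1339.1379×27/33 = 1095.6583 rpm, dir flips to +; running = +1095.6583
Stage 3 [32T→16T]: ω = 1095.6583×32/16 = 2191.3166 rpm, dir flips to −; running = −2191.3166
Stage 4 [24T→24T]: ω = 2191.3166×24/24 = 2191.3166 rpm, dir flips to +; running = +2191.3166
Stage 5 [31T→65T]: ω = 2191.3166×31/65 = 1045.0895 rpm, dir flips to −; running = −1045.0895

-1045.0895 rpm (opposite to input, |ω| = 1045.0895 rpm)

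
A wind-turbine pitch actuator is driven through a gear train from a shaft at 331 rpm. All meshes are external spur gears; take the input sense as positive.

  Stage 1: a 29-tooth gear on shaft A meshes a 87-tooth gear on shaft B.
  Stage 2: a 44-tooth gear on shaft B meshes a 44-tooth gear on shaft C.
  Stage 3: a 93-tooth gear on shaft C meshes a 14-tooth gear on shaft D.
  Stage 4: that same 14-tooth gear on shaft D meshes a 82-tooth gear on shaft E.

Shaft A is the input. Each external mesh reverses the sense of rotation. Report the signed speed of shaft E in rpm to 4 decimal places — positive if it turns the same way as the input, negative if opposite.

+125.1341 rpm (same as input, |ω| = 125.1341 rpm)

Stage 1 [29T→87T]: ω = 331.0000×29/87 = 110.3333 rpm, dir flips to −; running = −110.3333
Stage 2 [44T→44T]: ω = 110.3333×44/44 = 110.3333 rpm, dir flips to +; running = +110.3333
Stage 3 [93T→14T]: ω = 110.3333×93/14 = 732.9286 rpm, dir flips to −; running = −732.9286
Stage 4 [14T→82T]: ω = 732.9286×14/82 = 125.1341 rpm, dir flips to +; running = +125.1341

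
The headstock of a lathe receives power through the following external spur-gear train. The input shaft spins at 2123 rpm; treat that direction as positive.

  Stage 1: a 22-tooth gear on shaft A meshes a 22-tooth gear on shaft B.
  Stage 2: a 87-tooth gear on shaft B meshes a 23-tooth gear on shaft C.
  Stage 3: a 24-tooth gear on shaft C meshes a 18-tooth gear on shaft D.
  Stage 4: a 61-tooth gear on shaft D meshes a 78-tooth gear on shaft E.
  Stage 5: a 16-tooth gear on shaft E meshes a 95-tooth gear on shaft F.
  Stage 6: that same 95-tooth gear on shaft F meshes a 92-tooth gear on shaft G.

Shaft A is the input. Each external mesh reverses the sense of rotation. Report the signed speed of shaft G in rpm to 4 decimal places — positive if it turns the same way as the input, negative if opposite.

+1456.2889 rpm (same as input, |ω| = 1456.2889 rpm)

Stage 1 [22T→22T]: ω = 2123.0000×22/22 = 2123.0000 rpm, dir flips to −; running = −2123.0000
Stage 2 [87T→23T]: ω = 2123.0000×87/23 = 8030.4783 rpm, dir flips to +; running = +8030.4783
Stage 3 [24T→18T]: ω = 8030.4783×24/18 = 10707.3043 rpm, dir flips to −; running = −10707.3043
Stage 4 [61T→78T]: ω = 10707.3043×61/78 = 8373.6611 rpm, dir flips to +; running = +8373.6611
Stage 5 [16T→95T]: ω = 8373.6611×16/95 = 1410.3008 rpm, dir flips to −; running = −1410.3008
Stage 6 [95T→92T]: ω = 1410.3008×95/92 = 1456.2889 rpm, dir flips to +; running = +1456.2889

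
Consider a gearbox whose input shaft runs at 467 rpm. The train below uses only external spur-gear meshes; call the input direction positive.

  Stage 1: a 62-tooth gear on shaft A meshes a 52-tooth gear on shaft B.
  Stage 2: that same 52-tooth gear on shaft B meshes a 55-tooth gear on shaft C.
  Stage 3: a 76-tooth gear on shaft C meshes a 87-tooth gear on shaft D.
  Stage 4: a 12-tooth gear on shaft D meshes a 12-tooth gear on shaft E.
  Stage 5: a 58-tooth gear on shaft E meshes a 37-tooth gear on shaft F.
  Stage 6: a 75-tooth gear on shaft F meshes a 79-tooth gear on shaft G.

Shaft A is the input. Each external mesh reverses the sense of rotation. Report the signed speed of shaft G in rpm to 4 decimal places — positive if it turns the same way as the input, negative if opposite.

+684.3853 rpm (same as input, |ω| = 684.3853 rpm)

Stage 1 [62T→52T]: ω = 467.0000×62/52 = 556.8077 rpm, dir flips to −; running = −556.8077
Stage 2 [52T→55T]: ω = 556.8077×52/55 = 526.4364 rpm, dir flips to +; running = +526.4364
Stage 3 [76T→87T]: ω = 526.4364×76/87 = 459.8754 rpm, dir flips to −; running = −459.8754
Stage 4 [12T→12T]: ω = 459.8754×12/12 = 459.8754 rpm, dir flips to +; running = +459.8754
Stage 5 [58T→37T]: ω = 459.8754×58/37 = 720.8858 rpm, dir flips to −; running = −720.8858
Stage 6 [75T→79T]: ω = 720.8858×75/79 = 684.3853 rpm, dir flips to +; running = +684.3853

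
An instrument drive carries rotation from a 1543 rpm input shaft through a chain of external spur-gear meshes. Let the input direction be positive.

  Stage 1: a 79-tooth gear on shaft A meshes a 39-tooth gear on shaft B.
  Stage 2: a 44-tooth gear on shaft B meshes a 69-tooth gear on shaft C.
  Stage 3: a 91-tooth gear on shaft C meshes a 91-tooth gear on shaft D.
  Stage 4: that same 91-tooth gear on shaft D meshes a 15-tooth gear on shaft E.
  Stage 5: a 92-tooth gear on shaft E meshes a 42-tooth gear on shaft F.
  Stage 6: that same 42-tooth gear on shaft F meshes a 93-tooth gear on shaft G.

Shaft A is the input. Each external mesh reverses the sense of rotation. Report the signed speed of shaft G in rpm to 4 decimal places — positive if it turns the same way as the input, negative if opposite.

+11961.5376 rpm (same as input, |ω| = 11961.5376 rpm)

Stage 1 [79T→39T]: ω = 1543.0000×79/39 = 3125.5641 rpm, dir flips to −; running = −3125.5641
Stage 2 [44T→69T]: ω = 3125.5641×44/69 = 1993.1133 rpm, dir flips to +; running = +1993.1133
Stage 3 [91T→91T]: ω = 1993.1133×91/91 = 1993.1133 rpm, dir flips to −; running = −1993.1133
Stage 4 [91T→15T]: ω = 1993.1133×91/15 = 12091.5543 rpm, dir flips to +; running = +12091.5543
Stage 5 [92T→42T]: ω = 12091.5543×92/42 = 26486.2617 rpm, dir flips to −; running = −26486.2617
Stage 6 [42T→93T]: ω = 26486.2617×42/93 = 11961.5376 rpm, dir flips to +; running = +11961.5376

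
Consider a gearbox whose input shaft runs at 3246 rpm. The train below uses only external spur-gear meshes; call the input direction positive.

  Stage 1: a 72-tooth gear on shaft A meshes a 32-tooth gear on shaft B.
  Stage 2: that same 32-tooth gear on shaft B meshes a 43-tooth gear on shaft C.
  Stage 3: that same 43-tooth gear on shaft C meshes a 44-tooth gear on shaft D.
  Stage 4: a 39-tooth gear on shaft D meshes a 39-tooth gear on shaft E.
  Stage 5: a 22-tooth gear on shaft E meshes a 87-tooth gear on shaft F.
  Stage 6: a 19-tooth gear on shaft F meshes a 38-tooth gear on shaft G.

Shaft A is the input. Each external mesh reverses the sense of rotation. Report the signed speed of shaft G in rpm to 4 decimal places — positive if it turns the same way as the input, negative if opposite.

+671.5862 rpm (same as input, |ω| = 671.5862 rpm)

Stage 1 [72T→32T]: ω = 3246.0000×72/32 = 7303.5000 rpm, dir flips to −; running = −7303.5000
Stage 2 [32T→43T]: ω = 7303.5000×32/43 = 5435.1628 rpm, dir flips to +; running = +5435.1628
Stage 3 [43T→44T]: ω = 5435.1628×43/44 = 5311.6364 rpm, dir flips to −; running = −5311.6364
Stage 4 [39T→39T]: ω = 5311.6364×39/39 = 5311.6364 rpm, dir flips to +; running = +5311.6364
Stage 5 [22T→87T]: ω = 5311.6364×22/87 = 1343.1724 rpm, dir flips to −; running = −1343.1724
Stage 6 [19T→38T]: ω = 1343.1724×19/38 = 671.5862 rpm, dir flips to +; running = +671.5862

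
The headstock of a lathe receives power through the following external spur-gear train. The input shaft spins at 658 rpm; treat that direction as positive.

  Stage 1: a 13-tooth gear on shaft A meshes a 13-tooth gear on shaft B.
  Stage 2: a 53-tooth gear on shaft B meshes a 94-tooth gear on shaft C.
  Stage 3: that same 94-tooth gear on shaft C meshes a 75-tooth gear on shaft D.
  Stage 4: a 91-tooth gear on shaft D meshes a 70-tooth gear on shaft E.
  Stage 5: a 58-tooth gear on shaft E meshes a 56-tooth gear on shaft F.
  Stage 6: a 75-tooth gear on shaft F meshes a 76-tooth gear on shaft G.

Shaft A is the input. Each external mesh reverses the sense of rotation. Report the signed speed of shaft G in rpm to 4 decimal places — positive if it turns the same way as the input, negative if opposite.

+617.8336 rpm (same as input, |ω| = 617.8336 rpm)

Stage 1 [13T→13T]: ω = 658.0000×13/13 = 658.0000 rpm, dir flips to −; running = −658.0000
Stage 2 [53T→94T]: ω = 658.0000×53/94 = 371.0000 rpm, dir flips to +; running = +371.0000
Stage 3 [94T→75T]: ω = 371.0000×94/75 = 464.9867 rpm, dir flips to −; running = −464.9867
Stage 4 [91T→70T]: ω = 464.9867×91/70 = 604.4827 rpm, dir flips to +; running = +604.4827
Stage 5 [58T→56T]: ω = 604.4827×58/56 = 626.0713 rpm, dir flips to −; running = −626.0713
Stage 6 [75T→76T]: ω = 626.0713×75/76 = 617.8336 rpm, dir flips to +; running = +617.8336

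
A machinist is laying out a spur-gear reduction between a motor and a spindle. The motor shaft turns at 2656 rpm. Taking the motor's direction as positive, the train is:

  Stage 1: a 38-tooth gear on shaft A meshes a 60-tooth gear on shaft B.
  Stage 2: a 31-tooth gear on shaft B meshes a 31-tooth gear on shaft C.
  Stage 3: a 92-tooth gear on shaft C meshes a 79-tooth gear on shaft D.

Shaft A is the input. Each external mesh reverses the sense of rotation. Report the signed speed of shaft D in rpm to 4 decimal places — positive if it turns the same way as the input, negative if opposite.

Stage 1 [38T→60T]: ω = 2656.0000×38/60 = 1682.1333 rpm, dir flips to −; running = −1682.1333
Stage 2 [31T→31T]: ω = 1682.1333×31/31 = 1682.1333 rpm, dir flips to +; running = +1682.1333
Stage 3 [92T→79T]: ω = 1682.1333×92/79 = 1958.9401 rpm, dir flips to −; running = −1958.9401

-1958.9401 rpm (opposite to input, |ω| = 1958.9401 rpm)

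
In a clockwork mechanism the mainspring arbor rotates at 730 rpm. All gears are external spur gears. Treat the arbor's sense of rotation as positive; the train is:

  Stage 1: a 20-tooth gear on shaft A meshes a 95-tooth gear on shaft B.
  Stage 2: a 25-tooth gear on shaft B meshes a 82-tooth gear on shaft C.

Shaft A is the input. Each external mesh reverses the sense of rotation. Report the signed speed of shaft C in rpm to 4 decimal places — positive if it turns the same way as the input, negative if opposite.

Stage 1 [20T→95T]: ω = 730.0000×20/95 = 153.6842 rpm, dir flips to −; running = −153.6842
Stage 2 [25T→82T]: ω = 153.6842×25/82 = 46.8549 rpm, dir flips to +; running = +46.8549

+46.8549 rpm (same as input, |ω| = 46.8549 rpm)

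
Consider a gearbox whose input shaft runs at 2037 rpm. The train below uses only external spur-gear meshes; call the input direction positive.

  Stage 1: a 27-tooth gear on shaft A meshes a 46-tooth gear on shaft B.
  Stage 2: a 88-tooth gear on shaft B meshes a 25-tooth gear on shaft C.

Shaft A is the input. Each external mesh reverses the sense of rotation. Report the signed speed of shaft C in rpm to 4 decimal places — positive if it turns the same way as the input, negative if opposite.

+4208.6191 rpm (same as input, |ω| = 4208.6191 rpm)

Stage 1 [27T→46T]: ω = 2037.0000×27/46 = 1195.6304 rpm, dir flips to −; running = −1195.6304
Stage 2 [88T→25T]: ω = 1195.6304×88/25 = 4208.6191 rpm, dir flips to +; running = +4208.6191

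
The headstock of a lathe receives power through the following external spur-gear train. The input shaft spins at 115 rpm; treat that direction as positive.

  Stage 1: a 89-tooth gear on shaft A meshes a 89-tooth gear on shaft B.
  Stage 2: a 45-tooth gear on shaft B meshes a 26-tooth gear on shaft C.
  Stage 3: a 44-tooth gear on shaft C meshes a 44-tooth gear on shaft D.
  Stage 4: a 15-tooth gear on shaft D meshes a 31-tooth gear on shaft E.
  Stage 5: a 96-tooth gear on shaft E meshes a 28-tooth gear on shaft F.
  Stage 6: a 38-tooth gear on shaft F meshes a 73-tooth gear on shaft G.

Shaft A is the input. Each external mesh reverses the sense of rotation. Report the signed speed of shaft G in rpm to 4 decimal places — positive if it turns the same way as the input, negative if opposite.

+171.8860 rpm (same as input, |ω| = 171.8860 rpm)

Stage 1 [89T→89T]: ω = 115.0000×89/89 = 115.0000 rpm, dir flips to −; running = −115.0000
Stage 2 [45T→26T]: ω = 115.0000×45/26 = 199.0385 rpm, dir flips to +; running = +199.0385
Stage 3 [44T→44T]: ω = 199.0385×44/44 = 199.0385 rpm, dir flips to −; running = −199.0385
Stage 4 [15T→31T]: ω = 199.0385×15/31 = 96.3089 rpm, dir flips to +; running = +96.3089
Stage 5 [96T→28T]: ω = 96.3089×96/28 = 330.2021 rpm, dir flips to −; running = −330.2021
Stage 6 [38T→73T]: ω = 330.2021×38/73 = 171.8860 rpm, dir flips to +; running = +171.8860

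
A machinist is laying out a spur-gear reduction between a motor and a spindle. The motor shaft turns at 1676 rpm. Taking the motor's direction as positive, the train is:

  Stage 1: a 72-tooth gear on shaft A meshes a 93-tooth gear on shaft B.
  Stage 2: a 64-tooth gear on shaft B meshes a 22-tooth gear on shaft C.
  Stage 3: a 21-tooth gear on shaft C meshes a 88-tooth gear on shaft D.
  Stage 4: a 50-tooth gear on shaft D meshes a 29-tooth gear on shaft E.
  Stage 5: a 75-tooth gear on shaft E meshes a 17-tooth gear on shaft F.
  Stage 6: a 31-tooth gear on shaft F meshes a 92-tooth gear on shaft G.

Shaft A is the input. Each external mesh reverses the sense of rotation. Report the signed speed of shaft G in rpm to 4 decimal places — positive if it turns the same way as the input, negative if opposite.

+2308.7435 rpm (same as input, |ω| = 2308.7435 rpm)

Stage 1 [72T→93T]: ω = 1676.0000×72/93 = 1297.5484 rpm, dir flips to −; running = −1297.5484
Stage 2 [64T→22T]: ω = 1297.5484×64/22 = 3774.6862 rpm, dir flips to +; running = +3774.6862
Stage 3 [21T→88T]: ω = 3774.6862×21/88 = 900.7774 rpm, dir flips to −; running = −900.7774
Stage 4 [50T→29T]: ω = 900.7774×50/29 = 1553.0645 rpm, dir flips to +; running = +1553.0645
Stage 5 [75T→17T]: ω = 1553.0645×75/17 = 6851.7550 rpm, dir flips to −; running = −6851.7550
Stage 6 [31T→92T]: ω = 6851.7550×31/92 = 2308.7435 rpm, dir flips to +; running = +2308.7435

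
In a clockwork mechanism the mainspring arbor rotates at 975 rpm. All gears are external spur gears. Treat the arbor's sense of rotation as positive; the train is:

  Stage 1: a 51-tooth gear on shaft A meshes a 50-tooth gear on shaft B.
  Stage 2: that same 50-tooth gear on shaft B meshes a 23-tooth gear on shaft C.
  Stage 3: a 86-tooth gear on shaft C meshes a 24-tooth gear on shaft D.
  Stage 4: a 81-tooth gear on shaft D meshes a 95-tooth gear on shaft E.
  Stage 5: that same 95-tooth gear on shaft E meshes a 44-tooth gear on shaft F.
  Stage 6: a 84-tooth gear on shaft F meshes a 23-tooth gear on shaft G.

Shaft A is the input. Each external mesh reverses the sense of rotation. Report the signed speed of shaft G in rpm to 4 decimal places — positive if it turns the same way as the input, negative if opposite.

+52085.6343 rpm (same as input, |ω| = 52085.6343 rpm)

Stage 1 [51T→50T]: ω = 975.0000×51/50 = 994.5000 rpm, dir flips to −; running = −994.5000
Stage 2 [50T→23T]: ω = 994.5000×50/23 = 2161.9565 rpm, dir flips to +; running = +2161.9565
Stage 3 [86T→24T]: ω = 2161.9565×86/24 = 7747.0109 rpm, dir flips to −; running = −7747.0109
Stage 4 [81T→95T]: ω = 7747.0109×81/95 = 6605.3461 rpm, dir flips to +; running = +6605.3461
Stage 5 [95T→44T]: ω = 6605.3461×95/44 = 14261.5427 rpm, dir flips to −; running = −14261.5427
Stage 6 [84T→23T]: ω = 14261.5427×84/23 = 52085.6343 rpm, dir flips to +; running = +52085.6343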